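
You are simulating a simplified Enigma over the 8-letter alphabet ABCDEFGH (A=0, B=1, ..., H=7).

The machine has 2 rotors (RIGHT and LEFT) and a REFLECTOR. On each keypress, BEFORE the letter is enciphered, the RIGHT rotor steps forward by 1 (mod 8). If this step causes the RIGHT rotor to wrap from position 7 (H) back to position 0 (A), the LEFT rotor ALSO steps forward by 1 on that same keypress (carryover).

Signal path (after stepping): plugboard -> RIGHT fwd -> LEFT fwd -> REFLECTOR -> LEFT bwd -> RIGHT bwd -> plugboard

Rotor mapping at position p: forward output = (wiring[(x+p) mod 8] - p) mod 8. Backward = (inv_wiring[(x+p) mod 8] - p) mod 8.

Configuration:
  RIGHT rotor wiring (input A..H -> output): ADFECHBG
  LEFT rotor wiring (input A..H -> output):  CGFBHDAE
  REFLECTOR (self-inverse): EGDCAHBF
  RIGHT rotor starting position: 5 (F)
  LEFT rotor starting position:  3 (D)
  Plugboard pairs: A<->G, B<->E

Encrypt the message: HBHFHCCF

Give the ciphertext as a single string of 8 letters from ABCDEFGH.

Char 1 ('H'): step: R->6, L=3; H->plug->H->R->B->L->E->refl->A->L'->C->R'->C->plug->C
Char 2 ('B'): step: R->7, L=3; B->plug->E->R->F->L->H->refl->F->L'->D->R'->F->plug->F
Char 3 ('H'): step: R->0, L->4 (L advanced); H->plug->H->R->G->L->B->refl->G->L'->E->R'->D->plug->D
Char 4 ('F'): step: R->1, L=4; F->plug->F->R->A->L->D->refl->C->L'->F->R'->G->plug->A
Char 5 ('H'): step: R->2, L=4; H->plug->H->R->B->L->H->refl->F->L'->H->R'->E->plug->B
Char 6 ('C'): step: R->3, L=4; C->plug->C->R->E->L->G->refl->B->L'->G->R'->D->plug->D
Char 7 ('C'): step: R->4, L=4; C->plug->C->R->F->L->C->refl->D->L'->A->R'->H->plug->H
Char 8 ('F'): step: R->5, L=4; F->plug->F->R->A->L->D->refl->C->L'->F->R'->H->plug->H

Answer: CFDABDHH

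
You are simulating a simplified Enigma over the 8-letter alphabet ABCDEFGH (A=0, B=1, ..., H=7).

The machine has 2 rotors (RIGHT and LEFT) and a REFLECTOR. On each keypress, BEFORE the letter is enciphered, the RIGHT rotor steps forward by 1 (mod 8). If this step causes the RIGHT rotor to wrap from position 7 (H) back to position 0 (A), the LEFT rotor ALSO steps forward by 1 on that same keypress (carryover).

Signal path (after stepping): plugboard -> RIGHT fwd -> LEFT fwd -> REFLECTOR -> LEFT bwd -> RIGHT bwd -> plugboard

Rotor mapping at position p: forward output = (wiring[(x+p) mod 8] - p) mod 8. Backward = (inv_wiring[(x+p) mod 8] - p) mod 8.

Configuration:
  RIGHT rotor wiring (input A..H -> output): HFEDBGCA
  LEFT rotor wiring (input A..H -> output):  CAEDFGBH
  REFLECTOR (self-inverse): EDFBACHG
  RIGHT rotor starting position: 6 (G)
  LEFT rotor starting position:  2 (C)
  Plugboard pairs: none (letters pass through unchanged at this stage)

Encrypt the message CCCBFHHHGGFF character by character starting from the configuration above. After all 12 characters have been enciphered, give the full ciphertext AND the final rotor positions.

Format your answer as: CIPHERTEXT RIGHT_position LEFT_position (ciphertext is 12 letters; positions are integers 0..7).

Answer: HHGFABEAFECG 2 4

Derivation:
Char 1 ('C'): step: R->7, L=2; C->plug->C->R->G->L->A->refl->E->L'->D->R'->H->plug->H
Char 2 ('C'): step: R->0, L->3 (L advanced); C->plug->C->R->E->L->E->refl->A->L'->A->R'->H->plug->H
Char 3 ('C'): step: R->1, L=3; C->plug->C->R->C->L->D->refl->B->L'->H->R'->G->plug->G
Char 4 ('B'): step: R->2, L=3; B->plug->B->R->B->L->C->refl->F->L'->G->R'->F->plug->F
Char 5 ('F'): step: R->3, L=3; F->plug->F->R->E->L->E->refl->A->L'->A->R'->A->plug->A
Char 6 ('H'): step: R->4, L=3; H->plug->H->R->H->L->B->refl->D->L'->C->R'->B->plug->B
Char 7 ('H'): step: R->5, L=3; H->plug->H->R->E->L->E->refl->A->L'->A->R'->E->plug->E
Char 8 ('H'): step: R->6, L=3; H->plug->H->R->A->L->A->refl->E->L'->E->R'->A->plug->A
Char 9 ('G'): step: R->7, L=3; G->plug->G->R->H->L->B->refl->D->L'->C->R'->F->plug->F
Char 10 ('G'): step: R->0, L->4 (L advanced); G->plug->G->R->C->L->F->refl->C->L'->B->R'->E->plug->E
Char 11 ('F'): step: R->1, L=4; F->plug->F->R->B->L->C->refl->F->L'->C->R'->C->plug->C
Char 12 ('F'): step: R->2, L=4; F->plug->F->R->G->L->A->refl->E->L'->F->R'->G->plug->G
Final: ciphertext=HHGFABEAFECG, RIGHT=2, LEFT=4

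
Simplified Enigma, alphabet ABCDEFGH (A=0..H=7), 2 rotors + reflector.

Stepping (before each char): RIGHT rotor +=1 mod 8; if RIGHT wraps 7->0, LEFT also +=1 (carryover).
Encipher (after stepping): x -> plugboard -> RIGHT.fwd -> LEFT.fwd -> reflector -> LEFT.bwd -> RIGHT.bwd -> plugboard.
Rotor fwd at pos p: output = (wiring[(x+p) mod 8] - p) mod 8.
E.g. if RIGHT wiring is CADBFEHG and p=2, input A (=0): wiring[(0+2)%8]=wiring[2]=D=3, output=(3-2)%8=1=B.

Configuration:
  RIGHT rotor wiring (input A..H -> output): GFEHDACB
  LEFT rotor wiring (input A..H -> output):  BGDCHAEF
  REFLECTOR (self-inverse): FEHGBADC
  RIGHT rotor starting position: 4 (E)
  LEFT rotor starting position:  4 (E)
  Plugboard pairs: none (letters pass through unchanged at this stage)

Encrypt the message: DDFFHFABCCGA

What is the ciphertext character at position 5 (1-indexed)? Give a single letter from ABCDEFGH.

Char 1 ('D'): step: R->5, L=4; D->plug->D->R->B->L->E->refl->B->L'->D->R'->A->plug->A
Char 2 ('D'): step: R->6, L=4; D->plug->D->R->H->L->G->refl->D->L'->A->R'->C->plug->C
Char 3 ('F'): step: R->7, L=4; F->plug->F->R->E->L->F->refl->A->L'->C->R'->A->plug->A
Char 4 ('F'): step: R->0, L->5 (L advanced); F->plug->F->R->A->L->D->refl->G->L'->F->R'->B->plug->B
Char 5 ('H'): step: R->1, L=5; H->plug->H->R->F->L->G->refl->D->L'->A->R'->G->plug->G

G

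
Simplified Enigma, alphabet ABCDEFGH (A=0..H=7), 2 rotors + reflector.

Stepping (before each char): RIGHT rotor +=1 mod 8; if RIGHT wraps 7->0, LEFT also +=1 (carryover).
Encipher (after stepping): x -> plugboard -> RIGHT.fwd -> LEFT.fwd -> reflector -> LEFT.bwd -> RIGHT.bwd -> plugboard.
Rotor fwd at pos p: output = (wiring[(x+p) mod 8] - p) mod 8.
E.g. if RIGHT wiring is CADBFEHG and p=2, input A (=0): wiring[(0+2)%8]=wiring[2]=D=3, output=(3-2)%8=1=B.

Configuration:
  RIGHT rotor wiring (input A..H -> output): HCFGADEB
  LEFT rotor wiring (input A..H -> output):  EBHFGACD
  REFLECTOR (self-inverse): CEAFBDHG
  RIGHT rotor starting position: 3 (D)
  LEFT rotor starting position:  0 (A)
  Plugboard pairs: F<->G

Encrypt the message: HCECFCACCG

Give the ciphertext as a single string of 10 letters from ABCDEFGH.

Char 1 ('H'): step: R->4, L=0; H->plug->H->R->C->L->H->refl->G->L'->E->R'->A->plug->A
Char 2 ('C'): step: R->5, L=0; C->plug->C->R->E->L->G->refl->H->L'->C->R'->D->plug->D
Char 3 ('E'): step: R->6, L=0; E->plug->E->R->H->L->D->refl->F->L'->D->R'->B->plug->B
Char 4 ('C'): step: R->7, L=0; C->plug->C->R->D->L->F->refl->D->L'->H->R'->E->plug->E
Char 5 ('F'): step: R->0, L->1 (L advanced); F->plug->G->R->E->L->H->refl->G->L'->B->R'->H->plug->H
Char 6 ('C'): step: R->1, L=1; C->plug->C->R->F->L->B->refl->E->L'->C->R'->E->plug->E
Char 7 ('A'): step: R->2, L=1; A->plug->A->R->D->L->F->refl->D->L'->H->R'->F->plug->G
Char 8 ('C'): step: R->3, L=1; C->plug->C->R->A->L->A->refl->C->L'->G->R'->E->plug->E
Char 9 ('C'): step: R->4, L=1; C->plug->C->R->A->L->A->refl->C->L'->G->R'->F->plug->G
Char 10 ('G'): step: R->5, L=1; G->plug->F->R->A->L->A->refl->C->L'->G->R'->A->plug->A

Answer: ADBEHEGEGA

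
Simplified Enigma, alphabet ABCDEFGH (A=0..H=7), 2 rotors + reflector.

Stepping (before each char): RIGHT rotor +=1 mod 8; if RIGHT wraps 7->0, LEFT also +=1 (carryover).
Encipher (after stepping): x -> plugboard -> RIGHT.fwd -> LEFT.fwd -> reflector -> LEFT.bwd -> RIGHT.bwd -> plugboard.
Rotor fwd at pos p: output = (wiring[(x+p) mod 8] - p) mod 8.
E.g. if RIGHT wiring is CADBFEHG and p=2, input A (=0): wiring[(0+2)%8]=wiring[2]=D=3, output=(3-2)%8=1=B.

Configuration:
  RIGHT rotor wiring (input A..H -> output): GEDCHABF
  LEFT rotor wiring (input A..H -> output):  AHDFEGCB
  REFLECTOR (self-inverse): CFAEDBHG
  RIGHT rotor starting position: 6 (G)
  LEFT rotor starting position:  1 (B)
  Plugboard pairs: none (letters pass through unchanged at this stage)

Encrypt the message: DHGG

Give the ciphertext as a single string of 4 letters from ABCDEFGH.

Answer: CABH

Derivation:
Char 1 ('D'): step: R->7, L=1; D->plug->D->R->E->L->F->refl->B->L'->F->R'->C->plug->C
Char 2 ('H'): step: R->0, L->2 (L advanced); H->plug->H->R->F->L->H->refl->G->L'->G->R'->A->plug->A
Char 3 ('G'): step: R->1, L=2; G->plug->G->R->E->L->A->refl->C->L'->C->R'->B->plug->B
Char 4 ('G'): step: R->2, L=2; G->plug->G->R->E->L->A->refl->C->L'->C->R'->H->plug->H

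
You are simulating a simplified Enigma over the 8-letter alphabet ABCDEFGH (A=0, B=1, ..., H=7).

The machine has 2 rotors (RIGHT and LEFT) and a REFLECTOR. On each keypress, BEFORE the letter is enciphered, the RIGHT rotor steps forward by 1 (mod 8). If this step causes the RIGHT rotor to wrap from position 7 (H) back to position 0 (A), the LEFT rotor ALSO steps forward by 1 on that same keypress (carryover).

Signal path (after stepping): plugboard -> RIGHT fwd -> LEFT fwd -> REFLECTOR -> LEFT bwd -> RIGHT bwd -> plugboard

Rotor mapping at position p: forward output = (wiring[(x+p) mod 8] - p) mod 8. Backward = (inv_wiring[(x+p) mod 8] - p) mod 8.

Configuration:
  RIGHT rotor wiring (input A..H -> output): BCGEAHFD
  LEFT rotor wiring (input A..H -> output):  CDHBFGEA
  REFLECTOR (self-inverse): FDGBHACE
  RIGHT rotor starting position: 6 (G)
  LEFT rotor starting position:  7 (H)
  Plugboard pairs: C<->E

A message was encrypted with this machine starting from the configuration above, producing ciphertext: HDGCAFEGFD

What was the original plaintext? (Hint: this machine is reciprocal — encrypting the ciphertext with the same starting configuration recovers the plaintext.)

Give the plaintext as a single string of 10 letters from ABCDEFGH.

Answer: BFCFHGAFEB

Derivation:
Char 1 ('H'): step: R->7, L=7; H->plug->H->R->G->L->H->refl->E->L'->C->R'->B->plug->B
Char 2 ('D'): step: R->0, L->0 (L advanced); D->plug->D->R->E->L->F->refl->A->L'->H->R'->F->plug->F
Char 3 ('G'): step: R->1, L=0; G->plug->G->R->C->L->H->refl->E->L'->G->R'->E->plug->C
Char 4 ('C'): step: R->2, L=0; C->plug->E->R->D->L->B->refl->D->L'->B->R'->F->plug->F
Char 5 ('A'): step: R->3, L=0; A->plug->A->R->B->L->D->refl->B->L'->D->R'->H->plug->H
Char 6 ('F'): step: R->4, L=0; F->plug->F->R->G->L->E->refl->H->L'->C->R'->G->plug->G
Char 7 ('E'): step: R->5, L=0; E->plug->C->R->G->L->E->refl->H->L'->C->R'->A->plug->A
Char 8 ('G'): step: R->6, L=0; G->plug->G->R->C->L->H->refl->E->L'->G->R'->F->plug->F
Char 9 ('F'): step: R->7, L=0; F->plug->F->R->B->L->D->refl->B->L'->D->R'->C->plug->E
Char 10 ('D'): step: R->0, L->1 (L advanced); D->plug->D->R->E->L->F->refl->A->L'->C->R'->B->plug->B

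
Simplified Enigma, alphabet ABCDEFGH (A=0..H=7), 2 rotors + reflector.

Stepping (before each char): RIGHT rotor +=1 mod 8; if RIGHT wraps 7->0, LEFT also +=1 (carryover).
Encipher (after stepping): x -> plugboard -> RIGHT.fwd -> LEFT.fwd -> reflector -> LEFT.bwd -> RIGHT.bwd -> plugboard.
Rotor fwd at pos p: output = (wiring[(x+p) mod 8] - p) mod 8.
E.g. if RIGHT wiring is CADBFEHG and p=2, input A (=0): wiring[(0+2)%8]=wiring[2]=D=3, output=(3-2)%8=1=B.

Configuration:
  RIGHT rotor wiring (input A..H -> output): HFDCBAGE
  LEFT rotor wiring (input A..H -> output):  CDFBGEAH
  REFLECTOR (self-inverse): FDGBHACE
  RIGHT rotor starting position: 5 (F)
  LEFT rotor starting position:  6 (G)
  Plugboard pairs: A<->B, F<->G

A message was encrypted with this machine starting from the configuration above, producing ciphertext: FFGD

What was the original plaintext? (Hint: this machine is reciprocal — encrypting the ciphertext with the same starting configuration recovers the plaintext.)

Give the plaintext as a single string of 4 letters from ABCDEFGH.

Char 1 ('F'): step: R->6, L=6; F->plug->G->R->D->L->F->refl->A->L'->G->R'->B->plug->A
Char 2 ('F'): step: R->7, L=6; F->plug->G->R->B->L->B->refl->D->L'->F->R'->A->plug->B
Char 3 ('G'): step: R->0, L->7 (L advanced); G->plug->F->R->A->L->A->refl->F->L'->G->R'->G->plug->F
Char 4 ('D'): step: R->1, L=7; D->plug->D->R->A->L->A->refl->F->L'->G->R'->H->plug->H

Answer: ABFH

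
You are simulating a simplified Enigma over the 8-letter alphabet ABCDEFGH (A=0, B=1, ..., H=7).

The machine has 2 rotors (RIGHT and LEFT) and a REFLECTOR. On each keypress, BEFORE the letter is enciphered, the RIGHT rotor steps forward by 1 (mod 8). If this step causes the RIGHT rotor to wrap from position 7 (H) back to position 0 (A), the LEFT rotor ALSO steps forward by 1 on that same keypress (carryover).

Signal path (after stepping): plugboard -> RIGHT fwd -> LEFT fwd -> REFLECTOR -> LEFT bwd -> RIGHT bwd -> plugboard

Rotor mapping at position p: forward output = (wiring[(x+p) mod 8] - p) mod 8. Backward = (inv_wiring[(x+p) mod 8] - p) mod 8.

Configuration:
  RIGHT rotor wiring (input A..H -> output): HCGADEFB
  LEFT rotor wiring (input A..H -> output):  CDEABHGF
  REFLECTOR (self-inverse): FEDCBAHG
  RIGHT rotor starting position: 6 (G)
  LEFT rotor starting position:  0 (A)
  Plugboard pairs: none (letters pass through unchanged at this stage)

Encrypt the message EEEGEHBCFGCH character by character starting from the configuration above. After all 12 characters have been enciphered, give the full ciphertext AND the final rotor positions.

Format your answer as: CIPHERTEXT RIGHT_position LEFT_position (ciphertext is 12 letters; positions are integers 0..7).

Answer: BGBEGGFEADFG 2 2

Derivation:
Char 1 ('E'): step: R->7, L=0; E->plug->E->R->B->L->D->refl->C->L'->A->R'->B->plug->B
Char 2 ('E'): step: R->0, L->1 (L advanced); E->plug->E->R->D->L->A->refl->F->L'->F->R'->G->plug->G
Char 3 ('E'): step: R->1, L=1; E->plug->E->R->D->L->A->refl->F->L'->F->R'->B->plug->B
Char 4 ('G'): step: R->2, L=1; G->plug->G->R->F->L->F->refl->A->L'->D->R'->E->plug->E
Char 5 ('E'): step: R->3, L=1; E->plug->E->R->G->L->E->refl->B->L'->H->R'->G->plug->G
Char 6 ('H'): step: R->4, L=1; H->plug->H->R->E->L->G->refl->H->L'->C->R'->G->plug->G
Char 7 ('B'): step: R->5, L=1; B->plug->B->R->A->L->C->refl->D->L'->B->R'->F->plug->F
Char 8 ('C'): step: R->6, L=1; C->plug->C->R->B->L->D->refl->C->L'->A->R'->E->plug->E
Char 9 ('F'): step: R->7, L=1; F->plug->F->R->E->L->G->refl->H->L'->C->R'->A->plug->A
Char 10 ('G'): step: R->0, L->2 (L advanced); G->plug->G->R->F->L->D->refl->C->L'->A->R'->D->plug->D
Char 11 ('C'): step: R->1, L=2; C->plug->C->R->H->L->B->refl->E->L'->E->R'->F->plug->F
Char 12 ('H'): step: R->2, L=2; H->plug->H->R->A->L->C->refl->D->L'->F->R'->G->plug->G
Final: ciphertext=BGBEGGFEADFG, RIGHT=2, LEFT=2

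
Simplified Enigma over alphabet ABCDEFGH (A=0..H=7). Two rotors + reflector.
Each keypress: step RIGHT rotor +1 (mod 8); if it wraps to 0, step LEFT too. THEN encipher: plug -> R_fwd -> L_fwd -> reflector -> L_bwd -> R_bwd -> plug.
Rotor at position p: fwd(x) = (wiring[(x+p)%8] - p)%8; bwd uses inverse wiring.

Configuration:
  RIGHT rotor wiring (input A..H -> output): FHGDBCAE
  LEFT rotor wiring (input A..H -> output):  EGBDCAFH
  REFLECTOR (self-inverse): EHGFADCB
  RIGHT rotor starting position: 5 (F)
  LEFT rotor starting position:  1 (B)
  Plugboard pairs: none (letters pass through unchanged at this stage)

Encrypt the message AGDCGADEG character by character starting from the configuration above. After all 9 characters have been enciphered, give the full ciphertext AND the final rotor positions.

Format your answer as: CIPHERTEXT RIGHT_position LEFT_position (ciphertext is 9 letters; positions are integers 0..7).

Char 1 ('A'): step: R->6, L=1; A->plug->A->R->C->L->C->refl->G->L'->G->R'->B->plug->B
Char 2 ('G'): step: R->7, L=1; G->plug->G->R->D->L->B->refl->H->L'->E->R'->E->plug->E
Char 3 ('D'): step: R->0, L->2 (L advanced); D->plug->D->R->D->L->G->refl->C->L'->G->R'->C->plug->C
Char 4 ('C'): step: R->1, L=2; C->plug->C->R->C->L->A->refl->E->L'->H->R'->F->plug->F
Char 5 ('G'): step: R->2, L=2; G->plug->G->R->D->L->G->refl->C->L'->G->R'->E->plug->E
Char 6 ('A'): step: R->3, L=2; A->plug->A->R->A->L->H->refl->B->L'->B->R'->E->plug->E
Char 7 ('D'): step: R->4, L=2; D->plug->D->R->A->L->H->refl->B->L'->B->R'->E->plug->E
Char 8 ('E'): step: R->5, L=2; E->plug->E->R->C->L->A->refl->E->L'->H->R'->C->plug->C
Char 9 ('G'): step: R->6, L=2; G->plug->G->R->D->L->G->refl->C->L'->G->R'->B->plug->B
Final: ciphertext=BECFEEECB, RIGHT=6, LEFT=2

Answer: BECFEEECB 6 2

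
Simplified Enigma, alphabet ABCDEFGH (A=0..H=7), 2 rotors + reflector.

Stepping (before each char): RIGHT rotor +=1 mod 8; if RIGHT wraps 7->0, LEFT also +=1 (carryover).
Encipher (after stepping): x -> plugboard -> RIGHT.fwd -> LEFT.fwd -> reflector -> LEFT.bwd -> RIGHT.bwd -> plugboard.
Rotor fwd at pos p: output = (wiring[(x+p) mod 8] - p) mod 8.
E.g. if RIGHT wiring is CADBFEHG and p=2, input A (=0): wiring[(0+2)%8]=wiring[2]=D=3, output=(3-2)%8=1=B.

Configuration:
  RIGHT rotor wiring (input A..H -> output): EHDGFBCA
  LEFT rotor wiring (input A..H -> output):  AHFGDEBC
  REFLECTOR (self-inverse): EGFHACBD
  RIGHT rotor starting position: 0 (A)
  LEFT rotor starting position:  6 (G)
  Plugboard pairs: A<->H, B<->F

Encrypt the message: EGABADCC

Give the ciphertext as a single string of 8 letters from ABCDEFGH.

Answer: DBGGHEDB

Derivation:
Char 1 ('E'): step: R->1, L=6; E->plug->E->R->A->L->D->refl->H->L'->E->R'->D->plug->D
Char 2 ('G'): step: R->2, L=6; G->plug->G->R->C->L->C->refl->F->L'->G->R'->F->plug->B
Char 3 ('A'): step: R->3, L=6; A->plug->H->R->A->L->D->refl->H->L'->E->R'->G->plug->G
Char 4 ('B'): step: R->4, L=6; B->plug->F->R->D->L->B->refl->G->L'->H->R'->G->plug->G
Char 5 ('A'): step: R->5, L=6; A->plug->H->R->A->L->D->refl->H->L'->E->R'->A->plug->H
Char 6 ('D'): step: R->6, L=6; D->plug->D->R->B->L->E->refl->A->L'->F->R'->E->plug->E
Char 7 ('C'): step: R->7, L=6; C->plug->C->R->A->L->D->refl->H->L'->E->R'->D->plug->D
Char 8 ('C'): step: R->0, L->7 (L advanced); C->plug->C->R->D->L->G->refl->B->L'->B->R'->F->plug->B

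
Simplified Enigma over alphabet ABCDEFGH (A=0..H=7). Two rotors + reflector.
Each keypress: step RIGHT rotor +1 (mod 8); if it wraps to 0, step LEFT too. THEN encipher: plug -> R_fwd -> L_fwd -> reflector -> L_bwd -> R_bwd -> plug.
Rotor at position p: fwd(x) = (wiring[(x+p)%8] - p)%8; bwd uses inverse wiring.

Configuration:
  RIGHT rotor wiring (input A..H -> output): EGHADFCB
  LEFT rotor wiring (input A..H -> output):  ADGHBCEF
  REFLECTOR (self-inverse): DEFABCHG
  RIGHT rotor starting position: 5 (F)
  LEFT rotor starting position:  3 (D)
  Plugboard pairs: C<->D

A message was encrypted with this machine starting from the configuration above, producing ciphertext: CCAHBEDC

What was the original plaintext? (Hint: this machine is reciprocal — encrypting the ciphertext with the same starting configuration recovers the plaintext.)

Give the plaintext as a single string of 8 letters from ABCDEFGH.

Char 1 ('C'): step: R->6, L=3; C->plug->D->R->A->L->E->refl->B->L'->D->R'->B->plug->B
Char 2 ('C'): step: R->7, L=3; C->plug->D->R->A->L->E->refl->B->L'->D->R'->H->plug->H
Char 3 ('A'): step: R->0, L->4 (L advanced); A->plug->A->R->E->L->E->refl->B->L'->D->R'->E->plug->E
Char 4 ('H'): step: R->1, L=4; H->plug->H->R->D->L->B->refl->E->L'->E->R'->E->plug->E
Char 5 ('B'): step: R->2, L=4; B->plug->B->R->G->L->C->refl->F->L'->A->R'->E->plug->E
Char 6 ('E'): step: R->3, L=4; E->plug->E->R->G->L->C->refl->F->L'->A->R'->B->plug->B
Char 7 ('D'): step: R->4, L=4; D->plug->C->R->G->L->C->refl->F->L'->A->R'->E->plug->E
Char 8 ('C'): step: R->5, L=4; C->plug->D->R->H->L->D->refl->A->L'->C->R'->F->plug->F

Answer: BHEEEBEF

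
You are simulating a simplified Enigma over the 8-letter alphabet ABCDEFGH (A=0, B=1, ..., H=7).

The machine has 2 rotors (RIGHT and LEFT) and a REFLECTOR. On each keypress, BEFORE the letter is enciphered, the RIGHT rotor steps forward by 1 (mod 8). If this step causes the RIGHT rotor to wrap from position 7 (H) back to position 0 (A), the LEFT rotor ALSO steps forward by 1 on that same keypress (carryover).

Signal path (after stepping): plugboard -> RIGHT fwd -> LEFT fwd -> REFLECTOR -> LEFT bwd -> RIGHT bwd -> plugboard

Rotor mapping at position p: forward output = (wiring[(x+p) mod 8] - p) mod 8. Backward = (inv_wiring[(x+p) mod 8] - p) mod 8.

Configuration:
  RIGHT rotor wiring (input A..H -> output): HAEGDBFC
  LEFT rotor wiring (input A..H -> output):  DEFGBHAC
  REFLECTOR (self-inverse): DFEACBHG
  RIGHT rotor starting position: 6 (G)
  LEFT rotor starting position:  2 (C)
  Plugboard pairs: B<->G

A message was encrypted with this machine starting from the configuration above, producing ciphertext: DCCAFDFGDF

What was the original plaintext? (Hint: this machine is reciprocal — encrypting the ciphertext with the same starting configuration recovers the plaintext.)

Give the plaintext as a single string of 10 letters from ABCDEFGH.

Answer: GFEDHEDCGB

Derivation:
Char 1 ('D'): step: R->7, L=2; D->plug->D->R->F->L->A->refl->D->L'->A->R'->B->plug->G
Char 2 ('C'): step: R->0, L->3 (L advanced); C->plug->C->R->E->L->H->refl->G->L'->B->R'->F->plug->F
Char 3 ('C'): step: R->1, L=3; C->plug->C->R->F->L->A->refl->D->L'->A->R'->E->plug->E
Char 4 ('A'): step: R->2, L=3; A->plug->A->R->C->L->E->refl->C->L'->H->R'->D->plug->D
Char 5 ('F'): step: R->3, L=3; F->plug->F->R->E->L->H->refl->G->L'->B->R'->H->plug->H
Char 6 ('D'): step: R->4, L=3; D->plug->D->R->G->L->B->refl->F->L'->D->R'->E->plug->E
Char 7 ('F'): step: R->5, L=3; F->plug->F->R->H->L->C->refl->E->L'->C->R'->D->plug->D
Char 8 ('G'): step: R->6, L=3; G->plug->B->R->E->L->H->refl->G->L'->B->R'->C->plug->C
Char 9 ('D'): step: R->7, L=3; D->plug->D->R->F->L->A->refl->D->L'->A->R'->B->plug->G
Char 10 ('F'): step: R->0, L->4 (L advanced); F->plug->F->R->B->L->D->refl->A->L'->F->R'->G->plug->B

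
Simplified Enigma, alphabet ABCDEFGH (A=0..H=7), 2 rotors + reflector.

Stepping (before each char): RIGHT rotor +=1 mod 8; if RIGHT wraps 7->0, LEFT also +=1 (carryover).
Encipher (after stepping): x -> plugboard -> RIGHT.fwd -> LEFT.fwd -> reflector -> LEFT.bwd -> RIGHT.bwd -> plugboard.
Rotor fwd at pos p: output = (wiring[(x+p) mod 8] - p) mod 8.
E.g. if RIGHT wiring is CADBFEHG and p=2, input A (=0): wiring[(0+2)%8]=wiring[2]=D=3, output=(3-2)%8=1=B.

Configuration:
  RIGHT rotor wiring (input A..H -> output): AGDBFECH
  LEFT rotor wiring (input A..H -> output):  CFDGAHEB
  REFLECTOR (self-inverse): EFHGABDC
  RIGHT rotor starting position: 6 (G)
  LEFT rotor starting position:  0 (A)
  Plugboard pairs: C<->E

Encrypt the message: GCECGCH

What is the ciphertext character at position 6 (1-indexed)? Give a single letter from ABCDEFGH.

Char 1 ('G'): step: R->7, L=0; G->plug->G->R->F->L->H->refl->C->L'->A->R'->A->plug->A
Char 2 ('C'): step: R->0, L->1 (L advanced); C->plug->E->R->F->L->D->refl->G->L'->E->R'->F->plug->F
Char 3 ('E'): step: R->1, L=1; E->plug->C->R->A->L->E->refl->A->L'->G->R'->G->plug->G
Char 4 ('C'): step: R->2, L=1; C->plug->E->R->A->L->E->refl->A->L'->G->R'->G->plug->G
Char 5 ('G'): step: R->3, L=1; G->plug->G->R->D->L->H->refl->C->L'->B->R'->C->plug->E
Char 6 ('C'): step: R->4, L=1; C->plug->E->R->E->L->G->refl->D->L'->F->R'->H->plug->H

H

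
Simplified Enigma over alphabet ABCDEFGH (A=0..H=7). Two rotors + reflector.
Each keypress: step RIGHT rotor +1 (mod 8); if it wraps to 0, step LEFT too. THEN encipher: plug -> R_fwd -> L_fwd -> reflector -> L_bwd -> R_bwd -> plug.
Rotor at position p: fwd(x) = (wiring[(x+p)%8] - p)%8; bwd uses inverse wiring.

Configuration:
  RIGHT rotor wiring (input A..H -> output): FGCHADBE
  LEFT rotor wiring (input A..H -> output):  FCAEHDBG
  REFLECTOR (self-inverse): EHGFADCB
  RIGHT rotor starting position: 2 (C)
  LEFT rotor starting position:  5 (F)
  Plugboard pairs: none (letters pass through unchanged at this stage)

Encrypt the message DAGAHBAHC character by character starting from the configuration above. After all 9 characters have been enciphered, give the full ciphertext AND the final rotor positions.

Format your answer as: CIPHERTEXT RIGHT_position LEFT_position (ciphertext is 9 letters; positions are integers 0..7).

Char 1 ('D'): step: R->3, L=5; D->plug->D->R->G->L->H->refl->B->L'->C->R'->F->plug->F
Char 2 ('A'): step: R->4, L=5; A->plug->A->R->E->L->F->refl->D->L'->F->R'->C->plug->C
Char 3 ('G'): step: R->5, L=5; G->plug->G->R->C->L->B->refl->H->L'->G->R'->A->plug->A
Char 4 ('A'): step: R->6, L=5; A->plug->A->R->D->L->A->refl->E->L'->B->R'->F->plug->F
Char 5 ('H'): step: R->7, L=5; H->plug->H->R->C->L->B->refl->H->L'->G->R'->B->plug->B
Char 6 ('B'): step: R->0, L->6 (L advanced); B->plug->B->R->G->L->B->refl->H->L'->C->R'->C->plug->C
Char 7 ('A'): step: R->1, L=6; A->plug->A->R->F->L->G->refl->C->L'->E->R'->H->plug->H
Char 8 ('H'): step: R->2, L=6; H->plug->H->R->E->L->C->refl->G->L'->F->R'->B->plug->B
Char 9 ('C'): step: R->3, L=6; C->plug->C->R->A->L->D->refl->F->L'->H->R'->H->plug->H
Final: ciphertext=FCAFBCHBH, RIGHT=3, LEFT=6

Answer: FCAFBCHBH 3 6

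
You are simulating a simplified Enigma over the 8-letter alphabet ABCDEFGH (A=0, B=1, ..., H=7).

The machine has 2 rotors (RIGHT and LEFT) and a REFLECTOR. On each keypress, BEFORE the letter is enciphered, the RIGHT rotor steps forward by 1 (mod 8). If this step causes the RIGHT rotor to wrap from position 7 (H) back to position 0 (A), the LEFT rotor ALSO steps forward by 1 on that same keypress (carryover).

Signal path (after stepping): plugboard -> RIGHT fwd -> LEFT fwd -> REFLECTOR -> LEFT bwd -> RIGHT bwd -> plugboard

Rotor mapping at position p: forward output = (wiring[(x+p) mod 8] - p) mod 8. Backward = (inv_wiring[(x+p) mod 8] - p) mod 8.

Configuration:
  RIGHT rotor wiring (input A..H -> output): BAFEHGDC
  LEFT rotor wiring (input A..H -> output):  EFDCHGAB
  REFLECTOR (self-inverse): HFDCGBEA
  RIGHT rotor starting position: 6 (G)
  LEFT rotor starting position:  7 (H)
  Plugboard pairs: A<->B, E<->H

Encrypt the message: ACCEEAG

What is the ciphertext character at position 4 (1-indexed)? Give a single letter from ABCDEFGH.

Char 1 ('A'): step: R->7, L=7; A->plug->B->R->C->L->G->refl->E->L'->D->R'->A->plug->B
Char 2 ('C'): step: R->0, L->0 (L advanced); C->plug->C->R->F->L->G->refl->E->L'->A->R'->B->plug->A
Char 3 ('C'): step: R->1, L=0; C->plug->C->R->D->L->C->refl->D->L'->C->R'->F->plug->F
Char 4 ('E'): step: R->2, L=0; E->plug->H->R->G->L->A->refl->H->L'->E->R'->D->plug->D

D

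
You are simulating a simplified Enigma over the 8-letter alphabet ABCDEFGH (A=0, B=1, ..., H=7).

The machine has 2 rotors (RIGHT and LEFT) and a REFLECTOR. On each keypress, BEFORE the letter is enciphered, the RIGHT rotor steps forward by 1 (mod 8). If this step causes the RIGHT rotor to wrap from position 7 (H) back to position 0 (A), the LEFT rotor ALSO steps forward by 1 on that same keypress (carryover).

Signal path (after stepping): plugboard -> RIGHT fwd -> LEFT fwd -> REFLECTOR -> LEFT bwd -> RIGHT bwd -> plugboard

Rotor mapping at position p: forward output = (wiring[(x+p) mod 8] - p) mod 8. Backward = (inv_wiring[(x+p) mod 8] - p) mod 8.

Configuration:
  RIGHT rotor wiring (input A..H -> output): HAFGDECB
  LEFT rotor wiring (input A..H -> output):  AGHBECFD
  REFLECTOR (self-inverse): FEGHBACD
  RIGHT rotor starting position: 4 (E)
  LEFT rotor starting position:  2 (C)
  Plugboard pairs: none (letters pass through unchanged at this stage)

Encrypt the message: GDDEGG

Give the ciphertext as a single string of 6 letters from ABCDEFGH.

Answer: CHABEB

Derivation:
Char 1 ('G'): step: R->5, L=2; G->plug->G->R->B->L->H->refl->D->L'->E->R'->C->plug->C
Char 2 ('D'): step: R->6, L=2; D->plug->D->R->C->L->C->refl->G->L'->G->R'->H->plug->H
Char 3 ('D'): step: R->7, L=2; D->plug->D->R->G->L->G->refl->C->L'->C->R'->A->plug->A
Char 4 ('E'): step: R->0, L->3 (L advanced); E->plug->E->R->D->L->C->refl->G->L'->A->R'->B->plug->B
Char 5 ('G'): step: R->1, L=3; G->plug->G->R->A->L->G->refl->C->L'->D->R'->E->plug->E
Char 6 ('G'): step: R->2, L=3; G->plug->G->R->F->L->F->refl->A->L'->E->R'->B->plug->B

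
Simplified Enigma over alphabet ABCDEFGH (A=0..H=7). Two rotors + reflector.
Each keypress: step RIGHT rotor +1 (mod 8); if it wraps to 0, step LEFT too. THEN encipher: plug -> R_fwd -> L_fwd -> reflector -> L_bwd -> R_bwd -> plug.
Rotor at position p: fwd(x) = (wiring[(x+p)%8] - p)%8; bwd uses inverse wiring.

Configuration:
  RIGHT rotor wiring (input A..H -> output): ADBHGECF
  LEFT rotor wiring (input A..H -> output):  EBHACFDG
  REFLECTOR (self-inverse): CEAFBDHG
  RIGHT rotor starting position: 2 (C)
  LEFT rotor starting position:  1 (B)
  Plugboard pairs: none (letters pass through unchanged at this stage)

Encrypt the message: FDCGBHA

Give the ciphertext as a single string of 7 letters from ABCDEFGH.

Char 1 ('F'): step: R->3, L=1; F->plug->F->R->F->L->C->refl->A->L'->A->R'->G->plug->G
Char 2 ('D'): step: R->4, L=1; D->plug->D->R->B->L->G->refl->H->L'->C->R'->A->plug->A
Char 3 ('C'): step: R->5, L=1; C->plug->C->R->A->L->A->refl->C->L'->F->R'->B->plug->B
Char 4 ('G'): step: R->6, L=1; G->plug->G->R->A->L->A->refl->C->L'->F->R'->D->plug->D
Char 5 ('B'): step: R->7, L=1; B->plug->B->R->B->L->G->refl->H->L'->C->R'->D->plug->D
Char 6 ('H'): step: R->0, L->2 (L advanced); H->plug->H->R->F->L->E->refl->B->L'->E->R'->F->plug->F
Char 7 ('A'): step: R->1, L=2; A->plug->A->R->C->L->A->refl->C->L'->G->R'->C->plug->C

Answer: GABDDFC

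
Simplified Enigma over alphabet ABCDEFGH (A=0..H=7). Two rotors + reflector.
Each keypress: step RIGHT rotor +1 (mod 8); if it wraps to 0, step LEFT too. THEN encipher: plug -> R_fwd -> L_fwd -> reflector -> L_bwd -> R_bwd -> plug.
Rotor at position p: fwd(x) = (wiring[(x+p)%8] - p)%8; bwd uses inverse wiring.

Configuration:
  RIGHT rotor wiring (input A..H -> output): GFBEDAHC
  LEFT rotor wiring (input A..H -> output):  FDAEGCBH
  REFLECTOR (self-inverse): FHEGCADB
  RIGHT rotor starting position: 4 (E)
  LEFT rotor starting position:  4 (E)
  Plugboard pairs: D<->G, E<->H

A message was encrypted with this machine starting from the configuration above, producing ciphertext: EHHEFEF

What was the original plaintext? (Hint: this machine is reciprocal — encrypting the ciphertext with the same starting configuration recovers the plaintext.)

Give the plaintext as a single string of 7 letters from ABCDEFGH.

Char 1 ('E'): step: R->5, L=4; E->plug->H->R->G->L->E->refl->C->L'->A->R'->E->plug->H
Char 2 ('H'): step: R->6, L=4; H->plug->E->R->D->L->D->refl->G->L'->B->R'->A->plug->A
Char 3 ('H'): step: R->7, L=4; H->plug->E->R->F->L->H->refl->B->L'->E->R'->F->plug->F
Char 4 ('E'): step: R->0, L->5 (L advanced); E->plug->H->R->C->L->C->refl->E->L'->B->R'->C->plug->C
Char 5 ('F'): step: R->1, L=5; F->plug->F->R->G->L->H->refl->B->L'->H->R'->E->plug->H
Char 6 ('E'): step: R->2, L=5; E->plug->H->R->D->L->A->refl->F->L'->A->R'->F->plug->F
Char 7 ('F'): step: R->3, L=5; F->plug->F->R->D->L->A->refl->F->L'->A->R'->B->plug->B

Answer: HAFCHFB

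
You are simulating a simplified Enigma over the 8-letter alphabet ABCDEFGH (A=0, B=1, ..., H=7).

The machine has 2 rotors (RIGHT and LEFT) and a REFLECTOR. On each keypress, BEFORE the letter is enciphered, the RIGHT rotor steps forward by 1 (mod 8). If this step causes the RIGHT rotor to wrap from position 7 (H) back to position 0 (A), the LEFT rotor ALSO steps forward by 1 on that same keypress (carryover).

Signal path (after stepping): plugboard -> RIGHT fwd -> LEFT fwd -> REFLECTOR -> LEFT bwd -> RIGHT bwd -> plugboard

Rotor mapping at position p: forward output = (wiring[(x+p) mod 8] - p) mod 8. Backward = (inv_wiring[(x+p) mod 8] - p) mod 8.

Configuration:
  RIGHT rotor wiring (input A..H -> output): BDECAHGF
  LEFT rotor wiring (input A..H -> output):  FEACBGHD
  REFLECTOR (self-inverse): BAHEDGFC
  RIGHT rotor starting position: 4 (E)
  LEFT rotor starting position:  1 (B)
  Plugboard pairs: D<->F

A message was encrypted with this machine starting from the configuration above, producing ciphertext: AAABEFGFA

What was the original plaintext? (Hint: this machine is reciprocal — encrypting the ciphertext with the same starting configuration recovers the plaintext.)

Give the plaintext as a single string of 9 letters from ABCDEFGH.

Answer: HBDGBHCED

Derivation:
Char 1 ('A'): step: R->5, L=1; A->plug->A->R->C->L->B->refl->A->L'->D->R'->H->plug->H
Char 2 ('A'): step: R->6, L=1; A->plug->A->R->A->L->D->refl->E->L'->H->R'->B->plug->B
Char 3 ('A'): step: R->7, L=1; A->plug->A->R->G->L->C->refl->H->L'->B->R'->F->plug->D
Char 4 ('B'): step: R->0, L->2 (L advanced); B->plug->B->R->D->L->E->refl->D->L'->G->R'->G->plug->G
Char 5 ('E'): step: R->1, L=2; E->plug->E->R->G->L->D->refl->E->L'->D->R'->B->plug->B
Char 6 ('F'): step: R->2, L=2; F->plug->D->R->F->L->B->refl->A->L'->B->R'->H->plug->H
Char 7 ('G'): step: R->3, L=2; G->plug->G->R->A->L->G->refl->F->L'->E->R'->C->plug->C
Char 8 ('F'): step: R->4, L=2; F->plug->D->R->B->L->A->refl->B->L'->F->R'->E->plug->E
Char 9 ('A'): step: R->5, L=2; A->plug->A->R->C->L->H->refl->C->L'->H->R'->F->plug->D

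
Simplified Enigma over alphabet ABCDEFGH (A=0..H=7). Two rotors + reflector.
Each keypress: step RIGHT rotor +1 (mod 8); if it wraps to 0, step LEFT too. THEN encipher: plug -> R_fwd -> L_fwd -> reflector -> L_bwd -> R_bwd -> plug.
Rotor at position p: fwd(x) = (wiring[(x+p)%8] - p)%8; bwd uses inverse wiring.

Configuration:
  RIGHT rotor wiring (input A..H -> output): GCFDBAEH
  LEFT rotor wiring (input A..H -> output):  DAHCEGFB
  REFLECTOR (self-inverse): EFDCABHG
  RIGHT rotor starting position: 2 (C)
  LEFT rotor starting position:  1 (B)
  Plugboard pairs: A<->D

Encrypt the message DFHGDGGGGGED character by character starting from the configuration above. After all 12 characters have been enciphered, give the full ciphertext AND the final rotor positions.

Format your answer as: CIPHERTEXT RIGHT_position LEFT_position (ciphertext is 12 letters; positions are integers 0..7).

Answer: ADCEGBAECABC 6 2

Derivation:
Char 1 ('D'): step: R->3, L=1; D->plug->A->R->A->L->H->refl->G->L'->B->R'->D->plug->A
Char 2 ('F'): step: R->4, L=1; F->plug->F->R->G->L->A->refl->E->L'->F->R'->A->plug->D
Char 3 ('H'): step: R->5, L=1; H->plug->H->R->E->L->F->refl->B->L'->C->R'->C->plug->C
Char 4 ('G'): step: R->6, L=1; G->plug->G->R->D->L->D->refl->C->L'->H->R'->E->plug->E
Char 5 ('D'): step: R->7, L=1; D->plug->A->R->A->L->H->refl->G->L'->B->R'->G->plug->G
Char 6 ('G'): step: R->0, L->2 (L advanced); G->plug->G->R->E->L->D->refl->C->L'->C->R'->B->plug->B
Char 7 ('G'): step: R->1, L=2; G->plug->G->R->G->L->B->refl->F->L'->A->R'->D->plug->A
Char 8 ('G'): step: R->2, L=2; G->plug->G->R->E->L->D->refl->C->L'->C->R'->E->plug->E
Char 9 ('G'): step: R->3, L=2; G->plug->G->R->H->L->G->refl->H->L'->F->R'->C->plug->C
Char 10 ('G'): step: R->4, L=2; G->plug->G->R->B->L->A->refl->E->L'->D->R'->D->plug->A
Char 11 ('E'): step: R->5, L=2; E->plug->E->R->F->L->H->refl->G->L'->H->R'->B->plug->B
Char 12 ('D'): step: R->6, L=2; D->plug->A->R->G->L->B->refl->F->L'->A->R'->C->plug->C
Final: ciphertext=ADCEGBAECABC, RIGHT=6, LEFT=2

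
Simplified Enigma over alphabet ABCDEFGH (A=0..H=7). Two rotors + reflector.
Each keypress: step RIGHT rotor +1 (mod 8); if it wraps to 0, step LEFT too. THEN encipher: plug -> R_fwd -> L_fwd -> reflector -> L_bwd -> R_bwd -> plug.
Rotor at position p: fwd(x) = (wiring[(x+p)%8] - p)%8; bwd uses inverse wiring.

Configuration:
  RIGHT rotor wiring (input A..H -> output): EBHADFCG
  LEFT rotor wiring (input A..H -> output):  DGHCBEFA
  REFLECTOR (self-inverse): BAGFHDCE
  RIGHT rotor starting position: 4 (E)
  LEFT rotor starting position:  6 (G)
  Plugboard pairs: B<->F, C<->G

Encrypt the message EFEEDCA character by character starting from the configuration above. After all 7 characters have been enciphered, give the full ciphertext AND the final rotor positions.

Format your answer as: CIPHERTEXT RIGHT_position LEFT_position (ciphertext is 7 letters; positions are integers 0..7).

Char 1 ('E'): step: R->5, L=6; E->plug->E->R->E->L->B->refl->A->L'->D->R'->G->plug->C
Char 2 ('F'): step: R->6, L=6; F->plug->B->R->A->L->H->refl->E->L'->F->R'->G->plug->C
Char 3 ('E'): step: R->7, L=6; E->plug->E->R->B->L->C->refl->G->L'->H->R'->A->plug->A
Char 4 ('E'): step: R->0, L->7 (L advanced); E->plug->E->R->D->L->A->refl->B->L'->A->R'->D->plug->D
Char 5 ('D'): step: R->1, L=7; D->plug->D->R->C->L->H->refl->E->L'->B->R'->F->plug->B
Char 6 ('C'): step: R->2, L=7; C->plug->G->R->C->L->H->refl->E->L'->B->R'->C->plug->G
Char 7 ('A'): step: R->3, L=7; A->plug->A->R->F->L->C->refl->G->L'->H->R'->D->plug->D
Final: ciphertext=CCADBGD, RIGHT=3, LEFT=7

Answer: CCADBGD 3 7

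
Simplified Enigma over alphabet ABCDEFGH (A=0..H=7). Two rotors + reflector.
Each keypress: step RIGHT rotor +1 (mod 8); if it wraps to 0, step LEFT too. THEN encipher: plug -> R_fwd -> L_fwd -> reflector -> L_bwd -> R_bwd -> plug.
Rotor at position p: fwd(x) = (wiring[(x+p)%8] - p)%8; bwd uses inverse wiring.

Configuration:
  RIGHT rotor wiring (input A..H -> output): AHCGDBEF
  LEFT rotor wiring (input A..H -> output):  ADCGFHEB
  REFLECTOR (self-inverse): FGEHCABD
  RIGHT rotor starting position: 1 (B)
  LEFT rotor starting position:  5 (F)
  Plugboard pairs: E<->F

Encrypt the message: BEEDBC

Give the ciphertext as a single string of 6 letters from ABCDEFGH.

Char 1 ('B'): step: R->2, L=5; B->plug->B->R->E->L->G->refl->B->L'->G->R'->G->plug->G
Char 2 ('E'): step: R->3, L=5; E->plug->F->R->F->L->F->refl->A->L'->H->R'->H->plug->H
Char 3 ('E'): step: R->4, L=5; E->plug->F->R->D->L->D->refl->H->L'->B->R'->D->plug->D
Char 4 ('D'): step: R->5, L=5; D->plug->D->R->D->L->D->refl->H->L'->B->R'->G->plug->G
Char 5 ('B'): step: R->6, L=5; B->plug->B->R->H->L->A->refl->F->L'->F->R'->G->plug->G
Char 6 ('C'): step: R->7, L=5; C->plug->C->R->A->L->C->refl->E->L'->C->R'->G->plug->G

Answer: GHDGGG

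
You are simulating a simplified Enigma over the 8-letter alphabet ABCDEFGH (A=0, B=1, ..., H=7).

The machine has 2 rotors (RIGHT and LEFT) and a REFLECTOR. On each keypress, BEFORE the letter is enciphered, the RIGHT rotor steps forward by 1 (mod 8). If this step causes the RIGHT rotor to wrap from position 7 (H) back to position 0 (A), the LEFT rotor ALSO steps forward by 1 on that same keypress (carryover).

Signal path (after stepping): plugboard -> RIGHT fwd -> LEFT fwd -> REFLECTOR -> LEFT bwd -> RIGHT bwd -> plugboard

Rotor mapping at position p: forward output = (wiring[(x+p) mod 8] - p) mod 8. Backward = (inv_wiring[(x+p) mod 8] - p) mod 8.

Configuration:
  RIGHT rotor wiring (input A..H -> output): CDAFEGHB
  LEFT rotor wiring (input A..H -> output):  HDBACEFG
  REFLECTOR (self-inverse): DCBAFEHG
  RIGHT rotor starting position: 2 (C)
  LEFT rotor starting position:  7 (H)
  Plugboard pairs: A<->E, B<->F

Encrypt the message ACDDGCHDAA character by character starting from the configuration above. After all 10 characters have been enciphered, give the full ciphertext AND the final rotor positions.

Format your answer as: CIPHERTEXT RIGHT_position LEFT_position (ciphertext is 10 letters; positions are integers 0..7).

Answer: EGEEHGDCHD 4 0

Derivation:
Char 1 ('A'): step: R->3, L=7; A->plug->E->R->G->L->F->refl->E->L'->C->R'->A->plug->E
Char 2 ('C'): step: R->4, L=7; C->plug->C->R->D->L->C->refl->B->L'->E->R'->G->plug->G
Char 3 ('D'): step: R->5, L=7; D->plug->D->R->F->L->D->refl->A->L'->B->R'->A->plug->E
Char 4 ('D'): step: R->6, L=7; D->plug->D->R->F->L->D->refl->A->L'->B->R'->A->plug->E
Char 5 ('G'): step: R->7, L=7; G->plug->G->R->H->L->G->refl->H->L'->A->R'->H->plug->H
Char 6 ('C'): step: R->0, L->0 (L advanced); C->plug->C->R->A->L->H->refl->G->L'->H->R'->G->plug->G
Char 7 ('H'): step: R->1, L=0; H->plug->H->R->B->L->D->refl->A->L'->D->R'->D->plug->D
Char 8 ('D'): step: R->2, L=0; D->plug->D->R->E->L->C->refl->B->L'->C->R'->C->plug->C
Char 9 ('A'): step: R->3, L=0; A->plug->E->R->G->L->F->refl->E->L'->F->R'->H->plug->H
Char 10 ('A'): step: R->4, L=0; A->plug->E->R->G->L->F->refl->E->L'->F->R'->D->plug->D
Final: ciphertext=EGEEHGDCHD, RIGHT=4, LEFT=0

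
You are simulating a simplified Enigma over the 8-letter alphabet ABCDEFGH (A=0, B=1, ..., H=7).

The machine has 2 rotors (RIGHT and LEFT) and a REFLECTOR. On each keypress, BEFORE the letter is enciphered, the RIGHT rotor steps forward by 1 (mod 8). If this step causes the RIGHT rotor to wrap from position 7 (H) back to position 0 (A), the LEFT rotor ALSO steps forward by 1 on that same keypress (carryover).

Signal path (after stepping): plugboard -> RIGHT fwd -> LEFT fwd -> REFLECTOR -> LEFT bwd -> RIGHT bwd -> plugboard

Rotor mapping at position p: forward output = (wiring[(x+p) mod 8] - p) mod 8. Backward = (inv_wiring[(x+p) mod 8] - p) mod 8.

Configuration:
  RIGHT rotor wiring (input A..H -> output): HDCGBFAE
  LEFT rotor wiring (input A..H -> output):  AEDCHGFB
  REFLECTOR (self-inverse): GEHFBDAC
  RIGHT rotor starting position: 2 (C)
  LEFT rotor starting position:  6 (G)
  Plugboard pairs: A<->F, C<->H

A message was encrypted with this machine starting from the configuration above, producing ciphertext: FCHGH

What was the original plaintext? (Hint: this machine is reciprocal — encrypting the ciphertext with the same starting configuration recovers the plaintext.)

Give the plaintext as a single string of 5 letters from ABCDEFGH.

Answer: CDBCC

Derivation:
Char 1 ('F'): step: R->3, L=6; F->plug->A->R->D->L->G->refl->A->L'->H->R'->H->plug->C
Char 2 ('C'): step: R->4, L=6; C->plug->H->R->C->L->C->refl->H->L'->A->R'->D->plug->D
Char 3 ('H'): step: R->5, L=6; H->plug->C->R->H->L->A->refl->G->L'->D->R'->B->plug->B
Char 4 ('G'): step: R->6, L=6; G->plug->G->R->D->L->G->refl->A->L'->H->R'->H->plug->C
Char 5 ('H'): step: R->7, L=6; H->plug->C->R->E->L->F->refl->D->L'->B->R'->H->plug->C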